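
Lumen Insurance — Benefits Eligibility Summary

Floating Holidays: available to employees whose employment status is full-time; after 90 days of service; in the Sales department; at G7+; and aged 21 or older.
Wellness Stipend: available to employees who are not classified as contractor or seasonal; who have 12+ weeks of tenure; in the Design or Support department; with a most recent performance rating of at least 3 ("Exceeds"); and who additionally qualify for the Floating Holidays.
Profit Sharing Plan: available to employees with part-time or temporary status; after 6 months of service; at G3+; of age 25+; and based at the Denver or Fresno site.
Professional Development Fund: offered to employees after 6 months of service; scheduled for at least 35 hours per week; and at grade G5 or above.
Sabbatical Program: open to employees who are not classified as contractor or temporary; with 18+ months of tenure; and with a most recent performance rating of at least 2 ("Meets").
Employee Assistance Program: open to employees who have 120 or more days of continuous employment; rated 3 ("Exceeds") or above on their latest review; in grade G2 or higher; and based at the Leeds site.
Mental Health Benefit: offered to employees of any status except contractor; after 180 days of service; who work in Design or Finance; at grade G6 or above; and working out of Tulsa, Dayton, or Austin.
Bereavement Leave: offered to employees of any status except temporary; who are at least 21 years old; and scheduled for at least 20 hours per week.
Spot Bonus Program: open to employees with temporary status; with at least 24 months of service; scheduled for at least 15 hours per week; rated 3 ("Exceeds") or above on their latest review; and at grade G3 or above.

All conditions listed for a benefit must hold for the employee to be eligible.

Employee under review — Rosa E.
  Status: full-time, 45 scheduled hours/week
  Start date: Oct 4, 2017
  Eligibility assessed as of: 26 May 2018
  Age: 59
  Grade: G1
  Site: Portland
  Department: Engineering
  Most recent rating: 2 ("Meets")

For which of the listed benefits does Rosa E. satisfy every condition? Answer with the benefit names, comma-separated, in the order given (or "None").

Bereavement Leave

Service from Oct 4, 2017 to 26 May 2018: 234 days.
Floating Holidays — status full-time ✓; service 234 days ≥ 90 days ✓; dept Engineering ✗ → not eligible.
Wellness Stipend — status full-time ✓ (not excluded); service 234 days ≥ 12 weeks (≈84 days) ✓; dept Engineering ✗ → not eligible.
Profit Sharing Plan — status full-time ✗ (requires part-time or temporary) → not eligible.
Professional Development Fund — service 234 days ≥ 6 months (≈180 days) ✓; 45 hrs/wk ≥ 35 ✓; grade G1 < G5 ✗ → not eligible.
Sabbatical Program — status full-time ✓ (not excluded); service 234 days < 18 months (≈540 days) ✗ → not eligible.
Employee Assistance Program — service 234 days ≥ 120 days ✓; rating 2 < 3 ✗ → not eligible.
Mental Health Benefit — status full-time ✓ (not excluded); service 234 days ≥ 180 days ✓; dept Engineering ✗ → not eligible.
Bereavement Leave — status full-time ✓ (not excluded); age 59 ≥ 21 ✓; 45 hrs/wk ≥ 20 ✓ → eligible.
Spot Bonus Program — status full-time ✗ (requires temporary) → not eligible.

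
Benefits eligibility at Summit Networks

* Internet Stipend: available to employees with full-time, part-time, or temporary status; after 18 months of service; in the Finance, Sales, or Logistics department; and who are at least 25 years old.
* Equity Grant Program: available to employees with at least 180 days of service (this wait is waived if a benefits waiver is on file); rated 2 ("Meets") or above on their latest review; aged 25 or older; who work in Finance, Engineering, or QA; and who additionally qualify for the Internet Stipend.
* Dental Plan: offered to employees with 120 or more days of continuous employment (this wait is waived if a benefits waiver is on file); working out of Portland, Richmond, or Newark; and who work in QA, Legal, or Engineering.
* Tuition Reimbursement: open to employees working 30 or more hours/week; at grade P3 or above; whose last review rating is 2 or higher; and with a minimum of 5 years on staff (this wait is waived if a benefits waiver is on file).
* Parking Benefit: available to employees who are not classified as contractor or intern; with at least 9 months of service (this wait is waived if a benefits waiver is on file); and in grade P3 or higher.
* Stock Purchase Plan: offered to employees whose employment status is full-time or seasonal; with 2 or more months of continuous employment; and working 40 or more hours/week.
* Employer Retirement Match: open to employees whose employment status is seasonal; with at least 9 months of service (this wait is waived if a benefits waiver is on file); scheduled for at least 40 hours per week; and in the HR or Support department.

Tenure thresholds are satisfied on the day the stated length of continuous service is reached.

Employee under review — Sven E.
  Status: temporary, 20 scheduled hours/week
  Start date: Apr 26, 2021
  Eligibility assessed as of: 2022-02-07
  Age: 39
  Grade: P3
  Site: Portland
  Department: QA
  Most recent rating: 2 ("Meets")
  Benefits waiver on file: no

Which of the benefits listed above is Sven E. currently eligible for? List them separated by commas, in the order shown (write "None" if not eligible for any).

Dental Plan, Parking Benefit

Service from Apr 26, 2021 to 2022-02-07: 287 days.
Internet Stipend — status temporary ✓; service 287 days < 18 months (≈540 days) ✗ → not eligible.
Equity Grant Program — no waiver, service 287 days ≥ 180 days ✓; rating 2 ≥ 2 ✓; age 39 ≥ 25 ✓; dept QA ✓; not eligible for Internet Stipend ✗ → not eligible.
Dental Plan — no waiver, service 287 days ≥ 120 days ✓; site Portland ✓; dept QA ✓ → eligible.
Tuition Reimbursement — 20 hrs/wk < 30 ✗ → not eligible.
Parking Benefit — status temporary ✓ (not excluded); no waiver, service 287 days ≥ 9 months (≈270 days) ✓; grade P3 ≥ P3 ✓ → eligible.
Stock Purchase Plan — status temporary ✗ (requires full-time or seasonal) → not eligible.
Employer Retirement Match — status temporary ✗ (requires seasonal) → not eligible.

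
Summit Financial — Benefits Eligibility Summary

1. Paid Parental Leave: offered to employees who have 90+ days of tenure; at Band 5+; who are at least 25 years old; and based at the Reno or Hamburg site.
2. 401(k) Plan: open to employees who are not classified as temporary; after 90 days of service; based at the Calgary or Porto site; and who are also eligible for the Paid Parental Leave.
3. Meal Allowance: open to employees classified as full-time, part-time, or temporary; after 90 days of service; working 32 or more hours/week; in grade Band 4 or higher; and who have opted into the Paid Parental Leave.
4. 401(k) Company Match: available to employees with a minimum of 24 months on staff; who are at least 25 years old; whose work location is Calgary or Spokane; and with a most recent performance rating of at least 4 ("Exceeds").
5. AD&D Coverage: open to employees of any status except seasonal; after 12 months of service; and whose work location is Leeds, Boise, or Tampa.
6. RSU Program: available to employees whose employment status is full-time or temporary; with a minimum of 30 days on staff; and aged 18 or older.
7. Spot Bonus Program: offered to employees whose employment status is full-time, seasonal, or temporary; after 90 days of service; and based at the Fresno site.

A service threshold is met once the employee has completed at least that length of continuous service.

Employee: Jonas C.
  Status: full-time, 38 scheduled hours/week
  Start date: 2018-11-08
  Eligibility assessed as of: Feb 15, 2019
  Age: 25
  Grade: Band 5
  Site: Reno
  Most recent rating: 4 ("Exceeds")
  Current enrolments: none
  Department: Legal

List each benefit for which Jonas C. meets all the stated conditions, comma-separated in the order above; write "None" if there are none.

Service from 2018-11-08 to Feb 15, 2019: 99 days.
Paid Parental Leave — service 99 days ≥ 90 days ✓; grade Band 5 ≥ Band 5 ✓; age 25 ≥ 25 ✓; site Reno ✓ → eligible.
401(k) Plan — status full-time ✓ (not excluded); service 99 days ≥ 90 days ✓; site Reno ✗ (not Calgary or Porto) → not eligible.
Meal Allowance — status full-time ✓; service 99 days ≥ 90 days ✓; 38 hrs/wk ≥ 32 ✓; grade Band 5 ≥ Band 4 ✓; not enrolled in Paid Parental Leave ✗ → not eligible.
401(k) Company Match — service 99 days < 24 months (≈720 days) ✗ → not eligible.
AD&D Coverage — status full-time ✓ (not excluded); service 99 days < 12 months (≈360 days) ✗ → not eligible.
RSU Program — status full-time ✓; service 99 days ≥ 30 days ✓; age 25 ≥ 18 ✓ → eligible.
Spot Bonus Program — status full-time ✓; service 99 days ≥ 90 days ✓; site Reno ✗ (not Fresno) → not eligible.

Paid Parental Leave, RSU Program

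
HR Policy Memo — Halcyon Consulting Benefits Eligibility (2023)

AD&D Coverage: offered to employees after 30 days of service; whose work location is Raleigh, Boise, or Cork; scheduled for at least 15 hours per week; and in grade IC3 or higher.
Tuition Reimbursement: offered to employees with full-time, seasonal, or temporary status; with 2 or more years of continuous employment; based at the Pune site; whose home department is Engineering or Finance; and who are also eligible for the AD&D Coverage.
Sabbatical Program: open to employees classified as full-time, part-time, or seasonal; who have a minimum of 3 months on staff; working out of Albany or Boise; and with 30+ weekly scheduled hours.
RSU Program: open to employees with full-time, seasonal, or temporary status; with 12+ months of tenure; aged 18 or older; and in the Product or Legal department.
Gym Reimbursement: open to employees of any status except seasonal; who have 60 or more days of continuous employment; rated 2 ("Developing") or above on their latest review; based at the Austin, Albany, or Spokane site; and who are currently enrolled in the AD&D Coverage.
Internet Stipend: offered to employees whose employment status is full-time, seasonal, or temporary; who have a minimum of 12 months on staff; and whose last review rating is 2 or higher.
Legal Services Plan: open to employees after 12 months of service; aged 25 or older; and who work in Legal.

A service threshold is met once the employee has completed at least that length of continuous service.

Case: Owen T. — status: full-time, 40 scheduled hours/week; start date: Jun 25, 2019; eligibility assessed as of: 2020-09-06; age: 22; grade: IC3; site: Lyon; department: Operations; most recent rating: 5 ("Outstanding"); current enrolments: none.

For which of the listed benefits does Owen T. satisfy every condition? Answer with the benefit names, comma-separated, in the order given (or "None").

Service from Jun 25, 2019 to 2020-09-06: 439 days.
AD&D Coverage — service 439 days ≥ 30 days ✓; site Lyon ✗ (not Raleigh, Boise, or Cork) → not eligible.
Tuition Reimbursement — status full-time ✓; service 439 days < 2 years (≈730 days) ✗ → not eligible.
Sabbatical Program — status full-time ✓; service 439 days ≥ 3 months (≈90 days) ✓; site Lyon ✗ (not Albany or Boise) → not eligible.
RSU Program — status full-time ✓; service 439 days ≥ 12 months (≈360 days) ✓; age 22 ≥ 18 ✓; dept Operations ✗ → not eligible.
Gym Reimbursement — status full-time ✓ (not excluded); service 439 days ≥ 60 days ✓; rating 5 ≥ 2 ✓; site Lyon ✗ (not Austin, Albany, or Spokane) → not eligible.
Internet Stipend — status full-time ✓; service 439 days ≥ 12 months (≈360 days) ✓; rating 5 ≥ 2 ✓ → eligible.
Legal Services Plan — service 439 days ≥ 12 months (≈360 days) ✓; age 22 < 25 ✗ → not eligible.

Internet Stipend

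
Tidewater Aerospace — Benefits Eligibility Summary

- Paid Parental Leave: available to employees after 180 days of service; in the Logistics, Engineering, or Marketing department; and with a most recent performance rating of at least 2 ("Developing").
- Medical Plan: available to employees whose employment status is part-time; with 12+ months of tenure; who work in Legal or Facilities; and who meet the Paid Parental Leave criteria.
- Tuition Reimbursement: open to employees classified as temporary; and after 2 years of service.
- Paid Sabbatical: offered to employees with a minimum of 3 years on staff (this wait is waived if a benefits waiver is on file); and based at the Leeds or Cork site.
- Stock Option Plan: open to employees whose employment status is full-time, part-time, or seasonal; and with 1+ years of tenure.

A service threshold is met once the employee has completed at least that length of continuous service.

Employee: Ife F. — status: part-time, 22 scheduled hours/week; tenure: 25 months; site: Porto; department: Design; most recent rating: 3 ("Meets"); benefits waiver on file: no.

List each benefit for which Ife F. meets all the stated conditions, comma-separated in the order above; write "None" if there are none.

Paid Parental Leave — service 25 months ≥ 180 days ✓; dept Design ✗ → not eligible.
Medical Plan — status part-time ✓; service 25 months ≥ 12 months ✓; dept Design ✗ → not eligible.
Tuition Reimbursement — status part-time ✗ (requires temporary) → not eligible.
Paid Sabbatical — no waiver, service 25 months < 3 years (≈1095 days) ✗ → not eligible.
Stock Option Plan — status part-time ✓; service 25 months ≥ 1 year (≈365 days) ✓ → eligible.

Stock Option Plan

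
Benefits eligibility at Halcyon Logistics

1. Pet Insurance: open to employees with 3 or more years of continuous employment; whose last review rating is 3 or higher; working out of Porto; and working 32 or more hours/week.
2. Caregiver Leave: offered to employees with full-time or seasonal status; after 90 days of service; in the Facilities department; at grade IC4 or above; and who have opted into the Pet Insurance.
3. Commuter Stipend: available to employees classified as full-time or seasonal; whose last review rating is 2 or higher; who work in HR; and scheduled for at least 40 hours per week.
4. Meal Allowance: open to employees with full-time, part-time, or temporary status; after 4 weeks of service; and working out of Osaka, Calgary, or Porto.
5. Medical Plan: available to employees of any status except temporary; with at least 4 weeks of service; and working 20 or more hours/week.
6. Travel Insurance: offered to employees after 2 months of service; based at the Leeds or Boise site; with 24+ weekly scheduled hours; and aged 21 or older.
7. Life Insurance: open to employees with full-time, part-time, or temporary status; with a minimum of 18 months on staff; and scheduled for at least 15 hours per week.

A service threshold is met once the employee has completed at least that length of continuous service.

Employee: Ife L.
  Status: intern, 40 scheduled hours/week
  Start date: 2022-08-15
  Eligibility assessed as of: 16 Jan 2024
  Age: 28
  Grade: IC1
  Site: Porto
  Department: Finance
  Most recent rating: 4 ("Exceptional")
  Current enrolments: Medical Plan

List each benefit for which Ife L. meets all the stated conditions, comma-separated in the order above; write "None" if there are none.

Service from 2022-08-15 to 16 Jan 2024: 519 days.
Pet Insurance — service 519 days < 3 years (≈1095 days) ✗ → not eligible.
Caregiver Leave — status intern ✗ (requires full-time or seasonal) → not eligible.
Commuter Stipend — status intern ✗ (requires full-time or seasonal) → not eligible.
Meal Allowance — status intern ✗ (requires full-time, part-time, or temporary) → not eligible.
Medical Plan — status intern ✓ (not excluded); service 519 days ≥ 4 weeks (≈28 days) ✓; 40 hrs/wk ≥ 20 ✓ → eligible.
Travel Insurance — service 519 days ≥ 2 months (≈60 days) ✓; site Porto ✗ (not Leeds or Boise) → not eligible.
Life Insurance — status intern ✗ (requires full-time, part-time, or temporary) → not eligible.

Medical Plan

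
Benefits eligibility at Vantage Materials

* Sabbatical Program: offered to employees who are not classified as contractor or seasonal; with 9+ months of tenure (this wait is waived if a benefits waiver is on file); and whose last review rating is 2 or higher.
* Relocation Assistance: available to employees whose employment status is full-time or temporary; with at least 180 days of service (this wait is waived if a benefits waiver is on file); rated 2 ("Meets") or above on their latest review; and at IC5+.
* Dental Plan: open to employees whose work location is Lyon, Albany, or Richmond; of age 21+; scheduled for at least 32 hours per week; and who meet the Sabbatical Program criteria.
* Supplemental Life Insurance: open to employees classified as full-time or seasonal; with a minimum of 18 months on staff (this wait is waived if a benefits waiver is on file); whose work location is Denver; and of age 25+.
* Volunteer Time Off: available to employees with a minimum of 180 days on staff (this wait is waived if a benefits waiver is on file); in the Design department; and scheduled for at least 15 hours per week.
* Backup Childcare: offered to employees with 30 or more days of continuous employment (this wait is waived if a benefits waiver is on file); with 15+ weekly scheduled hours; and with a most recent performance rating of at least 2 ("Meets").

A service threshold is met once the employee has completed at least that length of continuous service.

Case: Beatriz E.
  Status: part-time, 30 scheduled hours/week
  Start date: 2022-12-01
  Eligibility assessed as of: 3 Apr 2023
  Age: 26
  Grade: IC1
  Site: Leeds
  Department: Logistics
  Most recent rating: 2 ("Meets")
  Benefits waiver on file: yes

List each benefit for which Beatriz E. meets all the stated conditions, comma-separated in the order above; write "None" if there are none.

Service from 2022-12-01 to 3 Apr 2023: 123 days.
Sabbatical Program — status part-time ✓ (not excluded); benefits waiver on file ✓; rating 2 ≥ 2 ✓ → eligible.
Relocation Assistance — status part-time ✗ (requires full-time or temporary) → not eligible.
Dental Plan — site Leeds ✗ (not Lyon, Albany, or Richmond) → not eligible.
Supplemental Life Insurance — status part-time ✗ (requires full-time or seasonal) → not eligible.
Volunteer Time Off — benefits waiver on file ✓; dept Logistics ✗ → not eligible.
Backup Childcare — benefits waiver on file ✓; 30 hrs/wk ≥ 15 ✓; rating 2 ≥ 2 ✓ → eligible.

Sabbatical Program, Backup Childcare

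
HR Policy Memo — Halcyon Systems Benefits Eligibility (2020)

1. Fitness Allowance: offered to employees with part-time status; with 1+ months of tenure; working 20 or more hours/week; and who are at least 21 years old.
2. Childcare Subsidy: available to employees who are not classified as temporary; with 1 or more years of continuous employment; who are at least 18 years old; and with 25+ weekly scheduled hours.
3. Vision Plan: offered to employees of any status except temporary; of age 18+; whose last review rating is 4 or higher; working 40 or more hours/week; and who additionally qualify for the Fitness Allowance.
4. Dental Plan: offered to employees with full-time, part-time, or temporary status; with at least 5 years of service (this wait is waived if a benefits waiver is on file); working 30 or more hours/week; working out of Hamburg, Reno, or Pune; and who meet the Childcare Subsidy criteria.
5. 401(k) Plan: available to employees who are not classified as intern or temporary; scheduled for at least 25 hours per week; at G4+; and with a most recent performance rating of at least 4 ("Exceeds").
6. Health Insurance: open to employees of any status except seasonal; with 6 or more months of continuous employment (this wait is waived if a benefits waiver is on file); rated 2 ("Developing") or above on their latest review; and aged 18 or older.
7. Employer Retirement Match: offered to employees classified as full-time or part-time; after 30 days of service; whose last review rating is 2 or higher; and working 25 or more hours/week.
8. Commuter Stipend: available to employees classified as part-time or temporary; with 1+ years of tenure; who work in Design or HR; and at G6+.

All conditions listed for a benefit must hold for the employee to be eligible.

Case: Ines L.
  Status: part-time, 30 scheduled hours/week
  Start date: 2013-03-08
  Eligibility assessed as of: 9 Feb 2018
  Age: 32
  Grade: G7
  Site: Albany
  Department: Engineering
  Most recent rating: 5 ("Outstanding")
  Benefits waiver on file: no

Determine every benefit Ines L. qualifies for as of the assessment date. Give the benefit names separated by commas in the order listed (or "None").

Fitness Allowance, Childcare Subsidy, 401(k) Plan, Health Insurance, Employer Retirement Match

Service from 2013-03-08 to 9 Feb 2018: 1799 days.
Fitness Allowance — status part-time ✓; service 1799 days ≥ 1 month (≈30 days) ✓; 30 hrs/wk ≥ 20 ✓; age 32 ≥ 21 ✓ → eligible.
Childcare Subsidy — status part-time ✓ (not excluded); service 1799 days ≥ 1 year (≈365 days) ✓; age 32 ≥ 18 ✓; 30 hrs/wk ≥ 25 ✓ → eligible.
Vision Plan — status part-time ✓ (not excluded); age 32 ≥ 18 ✓; rating 5 ≥ 4 ✓; 30 hrs/wk < 40 ✗ → not eligible.
Dental Plan — status part-time ✓; no waiver, service 1799 days < 5 years (≈1825 days) ✗ → not eligible.
401(k) Plan — status part-time ✓ (not excluded); 30 hrs/wk ≥ 25 ✓; grade G7 ≥ G4 ✓; rating 5 ≥ 4 ✓ → eligible.
Health Insurance — status part-time ✓ (not excluded); no waiver, service 1799 days ≥ 6 months (≈180 days) ✓; rating 5 ≥ 2 ✓; age 32 ≥ 18 ✓ → eligible.
Employer Retirement Match — status part-time ✓; service 1799 days ≥ 30 days ✓; rating 5 ≥ 2 ✓; 30 hrs/wk ≥ 25 ✓ → eligible.
Commuter Stipend — status part-time ✓; service 1799 days ≥ 1 year (≈365 days) ✓; dept Engineering ✗ → not eligible.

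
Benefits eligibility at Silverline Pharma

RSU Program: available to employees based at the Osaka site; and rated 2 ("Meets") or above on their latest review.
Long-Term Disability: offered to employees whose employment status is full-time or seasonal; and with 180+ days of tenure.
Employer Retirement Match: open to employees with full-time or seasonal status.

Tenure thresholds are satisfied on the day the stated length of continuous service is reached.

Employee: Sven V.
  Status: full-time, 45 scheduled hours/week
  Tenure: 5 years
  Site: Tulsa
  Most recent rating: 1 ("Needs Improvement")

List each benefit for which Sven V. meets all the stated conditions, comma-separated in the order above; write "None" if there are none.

RSU Program — site Tulsa ✗ (not Osaka) → not eligible.
Long-Term Disability — status full-time ✓; service 5 years ≥ 180 days ✓ → eligible.
Employer Retirement Match — status full-time ✓ → eligible.

Long-Term Disability, Employer Retirement Match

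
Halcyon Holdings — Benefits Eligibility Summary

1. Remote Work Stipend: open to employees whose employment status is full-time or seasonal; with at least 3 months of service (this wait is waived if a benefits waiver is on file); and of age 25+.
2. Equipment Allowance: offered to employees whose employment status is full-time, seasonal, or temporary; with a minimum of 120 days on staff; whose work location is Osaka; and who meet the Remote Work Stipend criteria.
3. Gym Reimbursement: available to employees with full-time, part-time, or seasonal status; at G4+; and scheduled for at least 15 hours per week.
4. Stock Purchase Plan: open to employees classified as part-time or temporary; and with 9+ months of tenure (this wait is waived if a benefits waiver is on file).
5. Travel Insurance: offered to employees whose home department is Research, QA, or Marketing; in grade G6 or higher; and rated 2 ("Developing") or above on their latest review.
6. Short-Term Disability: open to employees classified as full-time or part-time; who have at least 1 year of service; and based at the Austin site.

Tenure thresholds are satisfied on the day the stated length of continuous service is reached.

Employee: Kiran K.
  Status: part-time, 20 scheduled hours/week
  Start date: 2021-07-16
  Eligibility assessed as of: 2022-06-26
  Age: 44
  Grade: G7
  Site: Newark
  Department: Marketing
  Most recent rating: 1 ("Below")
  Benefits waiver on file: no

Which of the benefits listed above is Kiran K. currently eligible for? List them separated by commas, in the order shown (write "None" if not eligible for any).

Service from 2021-07-16 to 2022-06-26: 345 days.
Remote Work Stipend — status part-time ✗ (requires full-time or seasonal) → not eligible.
Equipment Allowance — status part-time ✗ (requires full-time, seasonal, or temporary) → not eligible.
Gym Reimbursement — status part-time ✓; grade G7 ≥ G4 ✓; 20 hrs/wk ≥ 15 ✓ → eligible.
Stock Purchase Plan — status part-time ✓; no waiver, service 345 days ≥ 9 months (≈270 days) ✓ → eligible.
Travel Insurance — dept Marketing ✓; grade G7 ≥ G6 ✓; rating 1 < 2 ✗ → not eligible.
Short-Term Disability — status part-time ✓; service 345 days < 1 year (≈365 days) ✗ → not eligible.

Gym Reimbursement, Stock Purchase Plan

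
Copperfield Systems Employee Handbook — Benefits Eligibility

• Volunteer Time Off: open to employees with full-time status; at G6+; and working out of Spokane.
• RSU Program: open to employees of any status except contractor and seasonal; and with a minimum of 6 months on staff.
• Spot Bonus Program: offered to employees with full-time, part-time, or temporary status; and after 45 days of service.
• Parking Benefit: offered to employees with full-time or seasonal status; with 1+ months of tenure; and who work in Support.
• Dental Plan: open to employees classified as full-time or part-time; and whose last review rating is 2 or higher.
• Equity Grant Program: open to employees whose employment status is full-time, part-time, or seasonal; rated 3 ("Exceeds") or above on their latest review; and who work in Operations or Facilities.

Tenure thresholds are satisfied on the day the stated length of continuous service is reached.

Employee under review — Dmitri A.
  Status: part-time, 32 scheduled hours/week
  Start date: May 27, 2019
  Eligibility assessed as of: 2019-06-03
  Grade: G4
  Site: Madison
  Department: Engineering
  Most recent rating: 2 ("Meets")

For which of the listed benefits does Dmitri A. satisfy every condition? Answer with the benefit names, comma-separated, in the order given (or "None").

Service from May 27, 2019 to 2019-06-03: 7 days.
Volunteer Time Off — status part-time ✗ (requires full-time) → not eligible.
RSU Program — status part-time ✓ (not excluded); service 7 days < 6 months (≈180 days) ✗ → not eligible.
Spot Bonus Program — status part-time ✓; service 7 days < 45 days ✗ → not eligible.
Parking Benefit — status part-time ✗ (requires full-time or seasonal) → not eligible.
Dental Plan — status part-time ✓; rating 2 ≥ 2 ✓ → eligible.
Equity Grant Program — status part-time ✓; rating 2 < 3 ✗ → not eligible.

Dental Plan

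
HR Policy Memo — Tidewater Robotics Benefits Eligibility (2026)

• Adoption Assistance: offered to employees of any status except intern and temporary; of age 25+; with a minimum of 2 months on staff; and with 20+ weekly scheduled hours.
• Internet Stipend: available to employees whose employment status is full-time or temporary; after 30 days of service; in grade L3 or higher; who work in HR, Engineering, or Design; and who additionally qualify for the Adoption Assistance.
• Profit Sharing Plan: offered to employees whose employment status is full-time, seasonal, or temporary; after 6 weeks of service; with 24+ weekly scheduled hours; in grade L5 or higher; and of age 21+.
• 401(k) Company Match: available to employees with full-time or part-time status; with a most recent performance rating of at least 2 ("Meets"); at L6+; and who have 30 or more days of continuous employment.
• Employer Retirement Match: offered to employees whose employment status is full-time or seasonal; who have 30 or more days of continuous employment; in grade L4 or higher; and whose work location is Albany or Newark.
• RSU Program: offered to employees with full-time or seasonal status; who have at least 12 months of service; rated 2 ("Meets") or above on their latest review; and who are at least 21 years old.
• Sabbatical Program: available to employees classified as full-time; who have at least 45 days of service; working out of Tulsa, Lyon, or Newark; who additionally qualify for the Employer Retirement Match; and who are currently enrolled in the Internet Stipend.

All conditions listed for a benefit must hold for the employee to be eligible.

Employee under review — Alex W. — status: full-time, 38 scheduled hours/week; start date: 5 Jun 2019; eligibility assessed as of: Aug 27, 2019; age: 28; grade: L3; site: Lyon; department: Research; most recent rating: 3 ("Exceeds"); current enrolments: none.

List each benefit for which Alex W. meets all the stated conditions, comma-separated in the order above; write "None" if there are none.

Service from 5 Jun 2019 to Aug 27, 2019: 83 days.
Adoption Assistance — status full-time ✓ (not excluded); age 28 ≥ 25 ✓; service 83 days ≥ 2 months (≈60 days) ✓; 38 hrs/wk ≥ 20 ✓ → eligible.
Internet Stipend — status full-time ✓; service 83 days ≥ 30 days ✓; grade L3 ≥ L3 ✓; dept Research ✗ → not eligible.
Profit Sharing Plan — status full-time ✓; service 83 days ≥ 6 weeks (≈42 days) ✓; 38 hrs/wk ≥ 24 ✓; grade L3 < L5 ✗ → not eligible.
401(k) Company Match — status full-time ✓; rating 3 ≥ 2 ✓; grade L3 < L6 ✗ → not eligible.
Employer Retirement Match — status full-time ✓; service 83 days ≥ 30 days ✓; grade L3 < L4 ✗ → not eligible.
RSU Program — status full-time ✓; service 83 days < 12 months (≈360 days) ✗ → not eligible.
Sabbatical Program — status full-time ✓; service 83 days ≥ 45 days ✓; site Lyon ✓; not eligible for Employer Retirement Match ✗ → not eligible.

Adoption Assistance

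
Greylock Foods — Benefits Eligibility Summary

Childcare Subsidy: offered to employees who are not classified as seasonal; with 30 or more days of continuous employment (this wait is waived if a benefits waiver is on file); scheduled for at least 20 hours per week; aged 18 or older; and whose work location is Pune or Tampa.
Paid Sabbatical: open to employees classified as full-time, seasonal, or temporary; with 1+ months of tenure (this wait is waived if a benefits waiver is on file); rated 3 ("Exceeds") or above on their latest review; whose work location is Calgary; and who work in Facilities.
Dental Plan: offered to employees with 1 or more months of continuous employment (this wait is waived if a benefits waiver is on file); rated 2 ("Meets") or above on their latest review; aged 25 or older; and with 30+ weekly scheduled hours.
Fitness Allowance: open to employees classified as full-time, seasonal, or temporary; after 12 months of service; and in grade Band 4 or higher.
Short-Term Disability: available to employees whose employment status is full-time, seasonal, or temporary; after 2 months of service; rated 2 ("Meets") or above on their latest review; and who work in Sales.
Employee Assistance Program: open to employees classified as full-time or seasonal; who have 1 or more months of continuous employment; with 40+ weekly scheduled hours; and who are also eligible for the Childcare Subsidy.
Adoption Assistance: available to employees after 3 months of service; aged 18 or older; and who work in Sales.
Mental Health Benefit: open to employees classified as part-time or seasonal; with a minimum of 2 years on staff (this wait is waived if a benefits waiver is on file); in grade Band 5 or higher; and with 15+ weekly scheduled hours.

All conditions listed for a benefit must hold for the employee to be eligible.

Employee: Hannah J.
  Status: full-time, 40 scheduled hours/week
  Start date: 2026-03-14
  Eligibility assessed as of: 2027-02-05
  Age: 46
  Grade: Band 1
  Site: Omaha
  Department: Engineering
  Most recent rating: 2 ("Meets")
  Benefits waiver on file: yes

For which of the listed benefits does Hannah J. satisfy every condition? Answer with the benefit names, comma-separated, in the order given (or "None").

Service from 2026-03-14 to 2027-02-05: 328 days.
Childcare Subsidy — status full-time ✓ (not excluded); benefits waiver on file ✓; 40 hrs/wk ≥ 20 ✓; age 46 ≥ 18 ✓; site Omaha ✗ (not Pune or Tampa) → not eligible.
Paid Sabbatical — status full-time ✓; benefits waiver on file ✓; rating 2 < 3 ✗ → not eligible.
Dental Plan — benefits waiver on file ✓; rating 2 ≥ 2 ✓; age 46 ≥ 25 ✓; 40 hrs/wk ≥ 30 ✓ → eligible.
Fitness Allowance — status full-time ✓; service 328 days < 12 months (≈360 days) ✗ → not eligible.
Short-Term Disability — status full-time ✓; service 328 days ≥ 2 months (≈60 days) ✓; rating 2 ≥ 2 ✓; dept Engineering ✗ → not eligible.
Employee Assistance Program — status full-time ✓; service 328 days ≥ 1 month (≈30 days) ✓; 40 hrs/wk ≥ 40 ✓; not eligible for Childcare Subsidy ✗ → not eligible.
Adoption Assistance — service 328 days ≥ 3 months (≈90 days) ✓; age 46 ≥ 18 ✓; dept Engineering ✗ → not eligible.
Mental Health Benefit — status full-time ✗ (requires part-time or seasonal) → not eligible.

Dental Plan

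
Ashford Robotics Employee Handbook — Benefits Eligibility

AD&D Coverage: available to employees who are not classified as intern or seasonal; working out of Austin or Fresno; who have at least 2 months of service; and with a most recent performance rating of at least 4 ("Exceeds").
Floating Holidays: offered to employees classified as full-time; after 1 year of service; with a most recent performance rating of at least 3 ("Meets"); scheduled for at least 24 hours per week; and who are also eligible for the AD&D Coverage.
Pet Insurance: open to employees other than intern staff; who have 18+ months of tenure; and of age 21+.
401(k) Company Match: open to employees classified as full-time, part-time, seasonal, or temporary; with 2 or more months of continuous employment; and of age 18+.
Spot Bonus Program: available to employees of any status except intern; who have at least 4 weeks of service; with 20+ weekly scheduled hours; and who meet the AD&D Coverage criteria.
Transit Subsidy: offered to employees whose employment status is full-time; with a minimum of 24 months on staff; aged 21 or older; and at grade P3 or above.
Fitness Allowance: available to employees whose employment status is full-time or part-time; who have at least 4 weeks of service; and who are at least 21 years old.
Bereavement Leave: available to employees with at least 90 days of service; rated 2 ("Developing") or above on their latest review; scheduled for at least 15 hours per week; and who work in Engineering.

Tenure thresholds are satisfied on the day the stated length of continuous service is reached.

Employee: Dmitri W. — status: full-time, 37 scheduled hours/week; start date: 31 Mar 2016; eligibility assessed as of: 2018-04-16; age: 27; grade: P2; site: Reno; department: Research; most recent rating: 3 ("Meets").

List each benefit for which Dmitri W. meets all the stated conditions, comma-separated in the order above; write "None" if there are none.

Service from 31 Mar 2016 to 2018-04-16: 746 days.
AD&D Coverage — status full-time ✓ (not excluded); site Reno ✗ (not Austin or Fresno) → not eligible.
Floating Holidays — status full-time ✓; service 746 days ≥ 1 year (≈365 days) ✓; rating 3 ≥ 3 ✓; 37 hrs/wk ≥ 24 ✓; not eligible for AD&D Coverage ✗ → not eligible.
Pet Insurance — status full-time ✓ (not excluded); service 746 days ≥ 18 months (≈540 days) ✓; age 27 ≥ 21 ✓ → eligible.
401(k) Company Match — status full-time ✓; service 746 days ≥ 2 months (≈60 days) ✓; age 27 ≥ 18 ✓ → eligible.
Spot Bonus Program — status full-time ✓ (not excluded); service 746 days ≥ 4 weeks (≈28 days) ✓; 37 hrs/wk ≥ 20 ✓; not eligible for AD&D Coverage ✗ → not eligible.
Transit Subsidy — status full-time ✓; service 746 days ≥ 24 months (≈720 days) ✓; age 27 ≥ 21 ✓; grade P2 < P3 ✗ → not eligible.
Fitness Allowance — status full-time ✓; service 746 days ≥ 4 weeks (≈28 days) ✓; age 27 ≥ 21 ✓ → eligible.
Bereavement Leave — service 746 days ≥ 90 days ✓; rating 3 ≥ 2 ✓; 37 hrs/wk ≥ 15 ✓; dept Research ✗ → not eligible.

Pet Insurance, 401(k) Company Match, Fitness Allowance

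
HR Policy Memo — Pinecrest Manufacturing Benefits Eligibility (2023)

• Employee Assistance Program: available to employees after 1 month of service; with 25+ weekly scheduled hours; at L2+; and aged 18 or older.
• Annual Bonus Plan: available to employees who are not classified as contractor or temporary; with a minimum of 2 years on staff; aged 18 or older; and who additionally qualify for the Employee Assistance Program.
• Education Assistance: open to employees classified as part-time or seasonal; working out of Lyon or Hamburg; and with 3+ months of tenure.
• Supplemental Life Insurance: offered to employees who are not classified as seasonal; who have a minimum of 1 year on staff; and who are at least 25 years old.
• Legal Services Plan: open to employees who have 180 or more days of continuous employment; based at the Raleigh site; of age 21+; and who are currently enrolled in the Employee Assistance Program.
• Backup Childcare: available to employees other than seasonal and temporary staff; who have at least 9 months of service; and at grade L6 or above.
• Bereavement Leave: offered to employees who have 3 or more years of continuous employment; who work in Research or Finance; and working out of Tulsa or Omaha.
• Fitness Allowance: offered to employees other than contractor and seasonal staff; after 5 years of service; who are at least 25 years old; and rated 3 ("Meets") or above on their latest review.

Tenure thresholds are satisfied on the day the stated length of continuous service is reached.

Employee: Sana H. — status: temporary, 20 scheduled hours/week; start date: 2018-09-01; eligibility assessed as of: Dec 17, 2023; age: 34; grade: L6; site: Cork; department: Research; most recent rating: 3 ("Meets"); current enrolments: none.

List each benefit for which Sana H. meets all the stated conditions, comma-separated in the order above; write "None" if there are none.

Supplemental Life Insurance, Fitness Allowance

Service from 2018-09-01 to Dec 17, 2023: 1933 days.
Employee Assistance Program — service 1933 days ≥ 1 month (≈30 days) ✓; 20 hrs/wk < 25 ✗ → not eligible.
Annual Bonus Plan — status temporary ✗ (excluded) → not eligible.
Education Assistance — status temporary ✗ (requires part-time or seasonal) → not eligible.
Supplemental Life Insurance — status temporary ✓ (not excluded); service 1933 days ≥ 1 year (≈365 days) ✓; age 34 ≥ 25 ✓ → eligible.
Legal Services Plan — service 1933 days ≥ 180 days ✓; site Cork ✗ (not Raleigh) → not eligible.
Backup Childcare — status temporary ✗ (excluded) → not eligible.
Bereavement Leave — service 1933 days ≥ 3 years (≈1095 days) ✓; dept Research ✓; site Cork ✗ (not Tulsa or Omaha) → not eligible.
Fitness Allowance — status temporary ✓ (not excluded); service 1933 days ≥ 5 years (≈1825 days) ✓; age 34 ≥ 25 ✓; rating 3 ≥ 3 ✓ → eligible.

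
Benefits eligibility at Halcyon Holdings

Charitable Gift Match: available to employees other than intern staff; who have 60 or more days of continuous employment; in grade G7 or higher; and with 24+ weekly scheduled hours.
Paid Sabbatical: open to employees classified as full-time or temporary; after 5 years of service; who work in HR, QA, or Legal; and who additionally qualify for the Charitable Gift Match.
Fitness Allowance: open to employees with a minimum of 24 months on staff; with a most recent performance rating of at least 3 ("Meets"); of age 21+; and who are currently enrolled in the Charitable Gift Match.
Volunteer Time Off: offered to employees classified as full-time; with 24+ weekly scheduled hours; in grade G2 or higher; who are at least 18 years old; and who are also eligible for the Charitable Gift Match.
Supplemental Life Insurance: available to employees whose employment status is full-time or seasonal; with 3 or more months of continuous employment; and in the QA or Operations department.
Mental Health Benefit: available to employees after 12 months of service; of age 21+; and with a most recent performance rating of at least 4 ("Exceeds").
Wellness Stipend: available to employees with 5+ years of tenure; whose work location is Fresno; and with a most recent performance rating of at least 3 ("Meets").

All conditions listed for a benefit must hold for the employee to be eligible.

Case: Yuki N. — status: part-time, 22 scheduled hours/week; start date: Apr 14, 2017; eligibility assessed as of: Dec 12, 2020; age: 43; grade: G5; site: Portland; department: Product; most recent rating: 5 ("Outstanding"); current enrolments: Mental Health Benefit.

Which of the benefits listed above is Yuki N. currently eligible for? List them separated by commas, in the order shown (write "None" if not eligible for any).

Mental Health Benefit

Service from Apr 14, 2017 to Dec 12, 2020: 1338 days.
Charitable Gift Match — status part-time ✓ (not excluded); service 1338 days ≥ 60 days ✓; grade G5 < G7 ✗ → not eligible.
Paid Sabbatical — status part-time ✗ (requires full-time or temporary) → not eligible.
Fitness Allowance — service 1338 days ≥ 24 months (≈720 days) ✓; rating 5 ≥ 3 ✓; age 43 ≥ 21 ✓; not enrolled in Charitable Gift Match ✗ → not eligible.
Volunteer Time Off — status part-time ✗ (requires full-time) → not eligible.
Supplemental Life Insurance — status part-time ✗ (requires full-time or seasonal) → not eligible.
Mental Health Benefit — service 1338 days ≥ 12 months (≈360 days) ✓; age 43 ≥ 21 ✓; rating 5 ≥ 4 ✓ → eligible.
Wellness Stipend — service 1338 days < 5 years (≈1825 days) ✗ → not eligible.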